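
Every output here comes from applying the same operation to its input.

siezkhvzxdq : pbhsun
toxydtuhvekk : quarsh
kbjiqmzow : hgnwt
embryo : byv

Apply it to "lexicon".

The transformation: shift every letter 3 places backward in the alphabet (wrapping around), then keep every other character starting from the first (positions 1st, 3rd, 5th, ...).
Starting from "lexicon": after the first operation, "ibufzlk"; after the second, "iuzk".
(Check on "siezkhvzxdq": → "pfbwheswuan" → "pbhsun" ✓)

iuzk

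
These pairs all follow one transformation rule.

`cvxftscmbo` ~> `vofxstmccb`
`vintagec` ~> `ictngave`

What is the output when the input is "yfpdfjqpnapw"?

The rule is to swap the first and last characters, then swap each adjacent pair of characters (1↔2, 3↔4, ...).
On "yfpdfjqpnapw": the first step gives "wfpdfjqpnapy", and the second then gives "fwdpjfpqanyp".

fwdpjfpqanyp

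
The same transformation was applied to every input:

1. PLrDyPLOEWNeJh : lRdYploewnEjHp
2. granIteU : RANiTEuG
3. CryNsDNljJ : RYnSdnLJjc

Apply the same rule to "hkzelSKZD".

In each case the input is transformed by: move the first character to the end, then flip the case of every letter.
On "hkzelSKZD": the first step gives "kzelSKZDh", and the second then gives "KZELskzdH".
(Check on "granIteU": → "ranIteUg" → "RANiTEuG" ✓)

KZELskzdH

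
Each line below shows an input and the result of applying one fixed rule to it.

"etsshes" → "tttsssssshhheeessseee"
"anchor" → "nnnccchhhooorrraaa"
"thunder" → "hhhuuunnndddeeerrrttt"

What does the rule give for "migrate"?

iiigggrrraaattteeemmm

Rule — move the first character to the end, then repeat every character 3 times.
"migrate" → "igratem" → "iiigggrrraaattteeemmm".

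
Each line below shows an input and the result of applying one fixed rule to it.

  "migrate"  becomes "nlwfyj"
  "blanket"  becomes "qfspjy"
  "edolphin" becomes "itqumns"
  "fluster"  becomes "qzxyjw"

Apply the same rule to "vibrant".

What's happening: shift every letter 5 places forward in the alphabet (wrapping around), then delete the first character.
"vibrant" → "angwfsy" → "ngwfsy".

ngwfsy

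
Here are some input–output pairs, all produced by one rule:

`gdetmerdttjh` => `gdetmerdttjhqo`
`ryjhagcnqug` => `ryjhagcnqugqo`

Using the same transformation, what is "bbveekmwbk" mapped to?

bbveekmwbkqo

Rule — append "qo".
For "bbveekmwbk" the result is "bbveekmwbkqo".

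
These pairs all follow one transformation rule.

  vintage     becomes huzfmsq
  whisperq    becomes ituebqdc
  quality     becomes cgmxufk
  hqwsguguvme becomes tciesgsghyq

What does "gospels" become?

Rule — shift every letter 12 places forward in the alphabet (wrapping around).
On "gospels" that produces "saebqxe".

saebqxe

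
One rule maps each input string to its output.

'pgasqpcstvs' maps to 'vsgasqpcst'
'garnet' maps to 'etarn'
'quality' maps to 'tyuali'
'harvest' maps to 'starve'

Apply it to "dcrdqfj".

Looking at the pairs, the operation is to delete the first character, then move the last 2 characters to the front (rotate right by 2).
Applying both steps to "dcrdqfj": "crdqfj", then "fjcrdq".

fjcrdq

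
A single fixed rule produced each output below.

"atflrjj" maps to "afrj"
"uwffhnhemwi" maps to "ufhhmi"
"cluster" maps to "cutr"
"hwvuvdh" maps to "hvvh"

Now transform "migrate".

The pattern: keep every other character starting from the first (positions 1st, 3rd, 5th, ...).
On "migrate" that produces "mgae".

mgae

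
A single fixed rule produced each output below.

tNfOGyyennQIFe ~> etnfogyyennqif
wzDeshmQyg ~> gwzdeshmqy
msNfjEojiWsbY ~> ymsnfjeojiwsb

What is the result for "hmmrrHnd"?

dhmmrrhn

Each output is the input with this applied: move the last character to the front, then convert every letter to lowercase.
Starting from "hmmrrHnd": after the first operation, "dhmmrrHn"; after the second, "dhmmrrhn".
(Check on "tNfOGyyennQIFe": → "etNfOGyyennQIF" → "etnfogyyennqif" ✓)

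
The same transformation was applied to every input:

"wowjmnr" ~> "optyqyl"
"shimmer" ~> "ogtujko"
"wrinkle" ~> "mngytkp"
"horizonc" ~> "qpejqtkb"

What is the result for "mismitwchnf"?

jphokuokvye

Rule — shift every letter 2 places forward in the alphabet (wrapping around), then move the last 3 characters to the front (rotate right by 3).
On "mismitwchnf": the first step gives "okuokvyejph", and the second then gives "jphokuokvye".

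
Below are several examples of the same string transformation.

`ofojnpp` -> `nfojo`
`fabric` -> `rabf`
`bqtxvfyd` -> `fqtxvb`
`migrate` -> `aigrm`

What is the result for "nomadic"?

Each output is the input with this applied: delete the last 2 characters, then swap the first and last characters.
On "nomadic": the first step gives "nomad", and the second then gives "doman".

doman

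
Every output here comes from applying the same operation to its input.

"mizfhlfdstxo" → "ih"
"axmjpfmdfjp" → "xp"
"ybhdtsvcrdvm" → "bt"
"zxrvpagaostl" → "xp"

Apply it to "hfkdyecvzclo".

In each case the input is transformed by: keep one character in every 3, starting at position 2 (positions 2nd, 5th, 8th, ...), then keep only the first 2 characters.
Starting from "hfkdyecvzclo": after the first operation, "fyvl"; after the second, "fy".

fy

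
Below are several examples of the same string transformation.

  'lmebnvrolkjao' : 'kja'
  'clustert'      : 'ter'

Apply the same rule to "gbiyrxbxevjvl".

The transformation: delete the last character, then keep only the last 3 characters.
For "gbiyrxbxevjvl", step one produces "gbiyrxbxevjv"; step two turns that into "vjv".

vjv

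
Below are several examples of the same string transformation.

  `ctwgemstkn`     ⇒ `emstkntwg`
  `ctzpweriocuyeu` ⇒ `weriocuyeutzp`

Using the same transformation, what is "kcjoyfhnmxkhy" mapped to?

yfhnmxkhycjo

The pattern: delete the first character, then move the first 3 characters to the end (rotate left by 3).
"kcjoyfhnmxkhy" → "yfhnmxkhycjo".
(Check on "ctzpweriocuyeu": → "tzpweriocuyeu" → "weriocuyeutzp" ✓)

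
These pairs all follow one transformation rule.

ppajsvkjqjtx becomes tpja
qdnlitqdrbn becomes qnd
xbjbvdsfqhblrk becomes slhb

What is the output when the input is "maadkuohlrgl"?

Looking at the pairs, the operation is to sort the characters into reverse alphabetical order, then keep one character in every 3, starting at position 3 (positions 3rd, 6th, 9th, ...).
On "maadkuohlrgl": the first step gives "uromllkhgdaa", and the second then gives "olga".

olga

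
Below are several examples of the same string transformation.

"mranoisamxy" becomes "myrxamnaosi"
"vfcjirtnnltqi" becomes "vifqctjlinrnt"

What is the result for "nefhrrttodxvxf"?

nfexfvhxrdrott

The transformation: take characters alternately from the front and the back (1st, last, 2nd, 2nd-last, ...).
So "nefhrrttodxvxf" becomes "nfexfvhxrdrott".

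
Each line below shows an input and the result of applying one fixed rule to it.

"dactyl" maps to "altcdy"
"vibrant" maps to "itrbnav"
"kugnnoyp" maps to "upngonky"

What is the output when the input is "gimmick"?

ikmmcig

The pattern: swap the first and last characters, then swap each adjacent pair of characters (1↔2, 3↔4, ...).
"gimmick" → "kimmicg" → "ikmmcig".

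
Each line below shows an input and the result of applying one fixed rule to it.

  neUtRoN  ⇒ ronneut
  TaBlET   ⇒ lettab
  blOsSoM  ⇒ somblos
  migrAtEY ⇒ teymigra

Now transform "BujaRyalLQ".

The rule is to move the last 3 characters to the front (rotate right by 3), then convert every letter to lowercase.
On "BujaRyalLQ": the first step gives "lLQBujaRya", and the second then gives "llqbujarya".

llqbujarya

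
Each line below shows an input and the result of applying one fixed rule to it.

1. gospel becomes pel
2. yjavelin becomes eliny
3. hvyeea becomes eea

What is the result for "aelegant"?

ganta

The transformation: swap the front and back halves of the string, then delete the last 3 characters.
Starting from "aelegant": after the first operation, "gantaele"; after the second, "ganta".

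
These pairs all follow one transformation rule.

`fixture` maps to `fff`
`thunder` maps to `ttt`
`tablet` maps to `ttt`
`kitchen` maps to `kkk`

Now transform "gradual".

Rule — repeat every character 3 times, then keep only the first 3 characters.
For "gradual", step one produces "gggrrraaaddduuuaaalll"; step two turns that into "ggg".

ggg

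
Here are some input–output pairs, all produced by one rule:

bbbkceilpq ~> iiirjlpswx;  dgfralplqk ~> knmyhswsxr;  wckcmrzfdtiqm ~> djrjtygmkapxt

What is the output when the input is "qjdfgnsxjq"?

xqkmnuzeqx

The transformation: shift every letter 7 places forward in the alphabet (wrapping around).
On "qjdfgnsxjq" that produces "xqkmnuzeqx".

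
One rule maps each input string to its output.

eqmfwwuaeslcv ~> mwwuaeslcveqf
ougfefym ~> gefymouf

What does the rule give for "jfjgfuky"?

In each case the input is transformed by: move the first 3 characters to the end (rotate left by 3), then swap the first and last characters.
For "jfjgfuky", step one produces "gfukyjfj"; step two turns that into "jfukyjfg".
(Check on "ougfefym": → "fefymoug" → "gefymouf" ✓)

jfukyjfg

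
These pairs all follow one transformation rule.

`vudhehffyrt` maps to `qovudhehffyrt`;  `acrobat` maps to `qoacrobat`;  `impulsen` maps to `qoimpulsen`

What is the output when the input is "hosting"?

The transformation: prepend "qo".
On "hosting" that produces "qohosting".

qohosting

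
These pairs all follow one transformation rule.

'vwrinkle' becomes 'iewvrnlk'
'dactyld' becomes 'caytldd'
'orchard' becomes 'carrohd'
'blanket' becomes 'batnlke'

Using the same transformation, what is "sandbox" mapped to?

In each case the input is transformed by: sort the characters into reverse alphabetical order, then move the last 2 characters to the front (rotate right by 2).
For "sandbox" the result is "baxsond".

baxsond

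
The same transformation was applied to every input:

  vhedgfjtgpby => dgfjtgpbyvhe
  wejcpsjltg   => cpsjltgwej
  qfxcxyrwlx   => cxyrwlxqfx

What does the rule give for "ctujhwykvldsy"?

jhwykvldsyctu

In each case the input is transformed by: move the first 3 characters to the end (rotate left by 3).
Applying that to "ctujhwykvldsy" gives "jhwykvldsyctu".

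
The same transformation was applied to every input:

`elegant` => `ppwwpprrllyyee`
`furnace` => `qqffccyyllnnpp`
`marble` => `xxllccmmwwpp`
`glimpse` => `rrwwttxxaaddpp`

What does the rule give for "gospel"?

The rule is to double every character, then shift every letter 11 places forward in the alphabet (wrapping around).
"gospel" → "ggoossppeell" → "rrzzddaappww".
(Check on "furnace": → "ffuurrnnaaccee" → "qqffccyyllnnpp" ✓)

rrzzddaappww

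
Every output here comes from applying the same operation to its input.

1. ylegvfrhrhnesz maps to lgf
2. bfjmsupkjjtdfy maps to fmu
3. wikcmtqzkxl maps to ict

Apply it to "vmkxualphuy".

mxa

What's happening: keep every other character starting from the second (positions 2nd, 4th, 6th, ...), then keep only the first 3 characters.
Starting from "vmkxualphuy": after the first operation, "mxapu"; after the second, "mxa".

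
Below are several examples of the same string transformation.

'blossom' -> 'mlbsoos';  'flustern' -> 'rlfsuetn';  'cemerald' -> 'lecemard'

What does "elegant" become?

The transformation: swap each adjacent pair of characters (1↔2, 3↔4, ...), then move the last character to the front.
"elegant" → "legenat" → "tlegena".
(Check on "blossom": → "lbsoosm" → "mlbsoos" ✓)

tlegena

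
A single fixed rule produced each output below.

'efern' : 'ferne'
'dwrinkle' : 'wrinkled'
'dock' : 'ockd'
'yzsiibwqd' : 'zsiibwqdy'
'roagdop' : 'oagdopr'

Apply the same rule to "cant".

Rule — move the first character to the end.
Applying that to "cant" gives "antc".

antc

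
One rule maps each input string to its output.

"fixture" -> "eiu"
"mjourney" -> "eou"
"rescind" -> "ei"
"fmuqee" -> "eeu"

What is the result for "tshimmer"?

ei

Rule — move the last 2 characters to the front (rotate right by 2), then keep only the vowels.
Applying both steps to "tshimmer": "ertshimm", then "ei".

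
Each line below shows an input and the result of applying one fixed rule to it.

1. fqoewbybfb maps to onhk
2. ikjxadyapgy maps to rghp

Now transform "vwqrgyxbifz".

eago

Rule — keep one character in every 3, starting at position 1 (positions 1st, 4th, 7th, ...), then shift every letter 9 places forward in the alphabet (wrapping around).
For "vwqrgyxbifz" the result is "eago".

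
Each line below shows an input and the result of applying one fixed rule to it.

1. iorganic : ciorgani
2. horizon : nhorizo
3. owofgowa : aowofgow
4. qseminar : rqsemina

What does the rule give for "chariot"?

tchario

What's happening: move the last character to the front.
On "chariot" that produces "tchario".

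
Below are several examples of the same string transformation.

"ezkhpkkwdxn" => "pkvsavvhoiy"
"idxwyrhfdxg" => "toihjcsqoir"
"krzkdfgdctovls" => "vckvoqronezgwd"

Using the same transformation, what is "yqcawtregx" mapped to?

jbnlhecpri

Looking at the pairs, the operation is to shift every letter 11 places forward in the alphabet (wrapping around).
On "yqcawtregx" that produces "jbnlhecpri".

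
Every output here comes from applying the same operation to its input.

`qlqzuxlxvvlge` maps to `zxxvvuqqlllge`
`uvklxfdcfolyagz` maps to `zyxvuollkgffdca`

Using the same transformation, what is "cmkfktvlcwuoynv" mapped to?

ywvvutonmlkkfcc

The pattern: sort the characters into reverse alphabetical order.
Doing the same to "cmkfktvlcwuoynv": "ywvvutonmlkkfcc".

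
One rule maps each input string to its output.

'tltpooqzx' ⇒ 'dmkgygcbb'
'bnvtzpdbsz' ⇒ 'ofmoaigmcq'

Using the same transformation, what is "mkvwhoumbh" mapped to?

What's happening: move the last 3 characters to the front (rotate right by 3), then shift every letter 13 places forward in the alphabet (wrapping around) — i.e. ROT13.
Applying that to "mkvwhoumbh" gives "zouzxijubh".

zouzxijubh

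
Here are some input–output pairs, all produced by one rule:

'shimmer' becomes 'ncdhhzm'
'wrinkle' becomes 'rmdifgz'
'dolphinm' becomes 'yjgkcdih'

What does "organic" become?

Each output is the input with this applied: shift every letter 5 places backward in the alphabet (wrapping around).
For "organic" the result is "jmbvidx".

jmbvidx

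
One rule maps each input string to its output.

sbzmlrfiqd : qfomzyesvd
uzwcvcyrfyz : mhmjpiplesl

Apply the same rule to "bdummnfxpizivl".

The rule is to move the last character to the front, then shift every letter 13 places forward in the alphabet (wrapping around) — i.e. ROT13.
"bdummnfxpizivl" → "lbdummnfxpiziv" → "yoqhzzaskcvmvi".

yoqhzzaskcvmvi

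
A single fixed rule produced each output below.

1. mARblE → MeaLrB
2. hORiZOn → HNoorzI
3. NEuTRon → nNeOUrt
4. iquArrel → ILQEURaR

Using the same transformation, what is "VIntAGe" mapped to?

vEigNaT

Each output is the input with this applied: take characters alternately from the front and the back (1st, last, 2nd, 2nd-last, ...), then flip the case of every letter.
Working it through for "VIntAGe": intermediate "VeIGnAt", final "vEigNaT".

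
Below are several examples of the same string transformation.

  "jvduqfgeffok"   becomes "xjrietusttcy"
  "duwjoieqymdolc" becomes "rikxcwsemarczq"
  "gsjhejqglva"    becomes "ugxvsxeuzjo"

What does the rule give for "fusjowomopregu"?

The pattern: shift every letter 12 places backward in the alphabet (wrapping around).
Applying that to "fusjowomopregu" gives "tigxckcacdfsui".

tigxckcacdfsui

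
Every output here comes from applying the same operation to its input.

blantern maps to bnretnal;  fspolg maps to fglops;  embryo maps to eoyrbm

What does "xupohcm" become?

Looking at the pairs, the operation is to move the first character to the end, then reverse the string.
Working it through for "xupohcm": intermediate "upohcmx", final "xmchopu".

xmchopu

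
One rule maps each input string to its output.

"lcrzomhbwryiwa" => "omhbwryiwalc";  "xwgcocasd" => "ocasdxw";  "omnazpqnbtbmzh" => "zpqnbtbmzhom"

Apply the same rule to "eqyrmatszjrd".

In each case the input is transformed by: move the first 2 characters to the end (rotate left by 2), then delete the first 2 characters.
Doing the same to "eqyrmatszjrd": "matszjrdeq".
(Check on "omnazpqnbtbmzh": → "nazpqnbtbmzhom" → "zpqnbtbmzhom" ✓)

matszjrdeq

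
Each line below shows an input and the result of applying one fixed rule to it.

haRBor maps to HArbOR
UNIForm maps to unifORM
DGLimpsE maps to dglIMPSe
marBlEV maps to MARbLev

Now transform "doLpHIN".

The transformation: flip the case of every letter.
On "doLpHIN" that produces "DOlPhin".

DOlPhin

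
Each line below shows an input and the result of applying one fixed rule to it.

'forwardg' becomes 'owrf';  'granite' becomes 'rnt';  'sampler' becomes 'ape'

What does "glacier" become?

lce

The pattern: swap the first and last characters, then keep every other character starting from the second (positions 2nd, 4th, 6th, ...).
Doing the same to "glacier": "lce".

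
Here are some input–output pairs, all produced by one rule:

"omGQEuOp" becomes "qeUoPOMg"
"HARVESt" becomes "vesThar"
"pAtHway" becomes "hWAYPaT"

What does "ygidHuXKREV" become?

Looking at the pairs, the operation is to move the first 3 characters to the end (rotate left by 3), then flip the case of every letter.
Applying both steps to "ygidHuXKREV": "dHuXKREVygi", then "DhUxkrevYGI".

DhUxkrevYGI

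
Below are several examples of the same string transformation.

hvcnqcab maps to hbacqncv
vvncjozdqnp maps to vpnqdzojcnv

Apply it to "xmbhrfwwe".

The pattern: reverse the string, then move the last character to the front.
Working it through for "xmbhrfwwe": intermediate "ewwfrhbmx", final "xewwfrhbm".

xewwfrhbm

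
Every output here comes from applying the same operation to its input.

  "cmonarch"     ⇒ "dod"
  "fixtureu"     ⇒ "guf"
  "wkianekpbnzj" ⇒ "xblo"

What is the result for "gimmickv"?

What's happening: keep one character in every 3, starting at position 1 (positions 1st, 4th, 7th, ...), then shift every letter 1 place forward in the alphabet (wrapping around).
For "gimmickv" the result is "hnl".

hnl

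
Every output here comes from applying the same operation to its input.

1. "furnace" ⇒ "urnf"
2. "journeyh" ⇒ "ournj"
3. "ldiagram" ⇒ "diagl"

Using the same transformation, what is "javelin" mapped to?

The transformation: delete the last 3 characters, then move the first character to the end.
"javelin" → "jave" → "avej".

avej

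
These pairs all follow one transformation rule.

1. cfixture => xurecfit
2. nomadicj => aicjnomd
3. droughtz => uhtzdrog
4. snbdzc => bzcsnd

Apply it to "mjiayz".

iyzmja

What's happening: swap the front and back halves of the string, then swap the first and last characters.
Applying both steps to "mjiayz": "ayzmji", then "iyzmja".
(Check on "droughtz": → "ghtzdrou" → "uhtzdrog" ✓)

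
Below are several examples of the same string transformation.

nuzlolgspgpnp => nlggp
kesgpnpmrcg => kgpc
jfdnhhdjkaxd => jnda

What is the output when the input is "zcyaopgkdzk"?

In each case the input is transformed by: keep one character in every 3, starting at position 1 (positions 1st, 4th, 7th, ...).
Doing the same to "zcyaopgkdzk": "zagz".

zagz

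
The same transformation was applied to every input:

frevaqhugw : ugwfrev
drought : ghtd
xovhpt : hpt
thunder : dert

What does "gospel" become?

The rule is to move the last 3 characters to the front (rotate right by 3), then delete the last 3 characters.
Applying both steps to "gospel": "pelgos", then "pel".

pel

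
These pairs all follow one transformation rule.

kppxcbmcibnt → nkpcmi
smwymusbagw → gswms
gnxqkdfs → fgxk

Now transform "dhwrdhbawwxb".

The pattern: move the last 3 characters to the front (rotate right by 3), then keep every other character starting from the second (positions 2nd, 4th, 6th, ...).
"dhwrdhbawwxb" → "wxbdhwrdhbaw" → "xdwdbw".

xdwdbw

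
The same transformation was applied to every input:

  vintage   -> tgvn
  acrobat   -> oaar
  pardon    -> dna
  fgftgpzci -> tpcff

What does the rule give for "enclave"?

What's happening: move the first 3 characters to the end (rotate left by 3), then keep every other character starting from the first (positions 1st, 3rd, 5th, ...).
Starting from "enclave": after the first operation, "laveenc"; after the second, "lvec".
(Check on "acrobat": → "obatacr" → "oaar" ✓)

lvec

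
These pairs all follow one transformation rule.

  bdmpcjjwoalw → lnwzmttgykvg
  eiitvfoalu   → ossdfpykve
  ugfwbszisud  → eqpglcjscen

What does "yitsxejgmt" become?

The pattern: shift every letter 10 places forward in the alphabet (wrapping around).
On "yitsxejgmt" that produces "isdchotqwd".

isdchotqwd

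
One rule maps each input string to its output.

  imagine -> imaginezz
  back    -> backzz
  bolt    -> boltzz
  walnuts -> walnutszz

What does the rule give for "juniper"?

What's happening: append "zz".
So "juniper" becomes "juniperzz".

juniperzz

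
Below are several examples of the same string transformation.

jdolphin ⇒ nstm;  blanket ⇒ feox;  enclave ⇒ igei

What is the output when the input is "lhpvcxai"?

The pattern: shift every letter 4 places forward in the alphabet (wrapping around), then keep every other character starting from the first (positions 1st, 3rd, 5th, ...).
Applying that to "lhpvcxai" gives "ptge".
(Check on "jdolphin": → "nhsptlmr" → "nstm" ✓)

ptge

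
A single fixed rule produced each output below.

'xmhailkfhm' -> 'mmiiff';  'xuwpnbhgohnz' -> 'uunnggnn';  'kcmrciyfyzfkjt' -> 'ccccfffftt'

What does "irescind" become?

rrccdd

What's happening: keep one character in every 3, starting at position 2 (positions 2nd, 5th, 8th, ...), then double every character.
"irescind" → "rcd" → "rrccdd".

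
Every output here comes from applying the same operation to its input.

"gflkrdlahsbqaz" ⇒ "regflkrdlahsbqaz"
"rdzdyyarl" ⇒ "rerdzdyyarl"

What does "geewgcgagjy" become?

regeewgcgagjy

Looking at the pairs, the operation is to prepend "re".
So "geewgcgagjy" becomes "regeewgcgagjy".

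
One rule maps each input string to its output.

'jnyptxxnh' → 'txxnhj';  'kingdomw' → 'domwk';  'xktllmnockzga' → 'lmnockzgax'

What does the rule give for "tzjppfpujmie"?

pfpujmiet

The pattern: move the first character to the end, then delete the first 3 characters.
Applying that to "tzjppfpujmie" gives "pfpujmiet".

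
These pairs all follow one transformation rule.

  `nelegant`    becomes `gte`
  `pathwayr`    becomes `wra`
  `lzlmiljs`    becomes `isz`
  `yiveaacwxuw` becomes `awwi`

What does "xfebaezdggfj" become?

adff

The rule is to keep one character in every 3, starting at position 2 (positions 2nd, 5th, 8th, ...), then move the first character to the end.
Doing the same to "xfebaezdggfj": "adff".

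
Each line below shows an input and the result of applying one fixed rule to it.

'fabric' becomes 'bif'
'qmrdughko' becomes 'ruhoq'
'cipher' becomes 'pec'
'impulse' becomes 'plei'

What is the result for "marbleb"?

The transformation: keep every other character starting from the first (positions 1st, 3rd, 5th, ...), then move the first character to the end.
For "marbleb", step one produces "mrlb"; step two turns that into "rlbm".

rlbm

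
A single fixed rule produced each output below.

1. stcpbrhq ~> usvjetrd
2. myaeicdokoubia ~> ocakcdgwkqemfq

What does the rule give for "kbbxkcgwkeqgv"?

mxdidszgmmeyi

In each case the input is transformed by: take characters alternately from the front and the back (1st, last, 2nd, 2nd-last, ...), then shift every letter 2 places forward in the alphabet (wrapping around).
Working it through for "kbbxkcgwkeqgv": intermediate "kvbgbqxekkcwg", final "mxdidszgmmeyi".
(Check on "stcpbrhq": → "sqthcrpb" → "usvjetrd" ✓)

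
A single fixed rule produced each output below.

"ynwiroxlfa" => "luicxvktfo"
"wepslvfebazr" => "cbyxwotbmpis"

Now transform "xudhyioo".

Rule — shift every letter 3 places backward in the alphabet (wrapping around), then swap the front and back halves of the string.
Applying both steps to "xudhyioo": "uraevfll", then "vfllurae".

vfllurae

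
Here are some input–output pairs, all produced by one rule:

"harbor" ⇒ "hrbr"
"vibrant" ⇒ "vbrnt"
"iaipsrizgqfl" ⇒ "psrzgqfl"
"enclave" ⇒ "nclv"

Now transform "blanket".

In each case the input is transformed by: remove every vowel.
"blanket" → "blnkt".

blnkt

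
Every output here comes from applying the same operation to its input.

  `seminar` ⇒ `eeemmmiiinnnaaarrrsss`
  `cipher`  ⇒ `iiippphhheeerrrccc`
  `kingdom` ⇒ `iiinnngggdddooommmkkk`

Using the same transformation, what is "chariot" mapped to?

hhhaaarrriiioootttccc

In each case the input is transformed by: repeat every character 3 times, then move the first 3 characters to the end (rotate left by 3).
Doing the same to "chariot": "hhhaaarrriiioootttccc".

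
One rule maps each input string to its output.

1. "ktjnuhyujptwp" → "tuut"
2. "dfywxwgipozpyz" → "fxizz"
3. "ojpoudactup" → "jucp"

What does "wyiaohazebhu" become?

yozh

What's happening: keep one character in every 3, starting at position 2 (positions 2nd, 5th, 8th, ...).
Doing the same to "wyiaohazebhu": "yozh".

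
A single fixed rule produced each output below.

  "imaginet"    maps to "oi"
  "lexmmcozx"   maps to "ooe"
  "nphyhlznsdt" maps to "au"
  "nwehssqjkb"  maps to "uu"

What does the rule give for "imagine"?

Each output is the input with this applied: shift every letter 2 places forward in the alphabet (wrapping around), then keep only the vowels.
"imagine" → "kocikpg" → "oi".
(Check on "imaginet": → "kocikpgv" → "oi" ✓)

oi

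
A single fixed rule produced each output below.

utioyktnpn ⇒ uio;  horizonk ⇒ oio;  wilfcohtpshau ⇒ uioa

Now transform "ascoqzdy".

Looking at the pairs, the operation is to move the last character to the front, then keep only the vowels.
Working it through for "ascoqzdy": intermediate "yascoqzd", final "ao".

ao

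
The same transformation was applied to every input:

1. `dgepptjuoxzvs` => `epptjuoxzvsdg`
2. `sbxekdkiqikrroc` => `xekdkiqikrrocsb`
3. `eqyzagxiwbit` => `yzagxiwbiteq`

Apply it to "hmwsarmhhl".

What's happening: move the first 2 characters to the end (rotate left by 2).
So "hmwsarmhhl" becomes "wsarmhhlhm".

wsarmhhlhm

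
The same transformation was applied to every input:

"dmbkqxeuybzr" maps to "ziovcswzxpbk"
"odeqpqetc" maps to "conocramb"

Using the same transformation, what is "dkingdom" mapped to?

glebmkbi

The transformation: move the first 2 characters to the end (rotate left by 2), then shift every letter 2 places backward in the alphabet (wrapping around).
On "dkingdom": the first step gives "ingdomdk", and the second then gives "glebmkbi".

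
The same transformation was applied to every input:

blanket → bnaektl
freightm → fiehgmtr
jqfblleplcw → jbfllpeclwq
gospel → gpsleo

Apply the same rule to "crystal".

csyatlr

Looking at the pairs, the operation is to swap each adjacent pair of characters (1↔2, 3↔4, ...), then move the first character to the end.
On "crystal": the first step gives "rcsyatl", and the second then gives "csyatlr".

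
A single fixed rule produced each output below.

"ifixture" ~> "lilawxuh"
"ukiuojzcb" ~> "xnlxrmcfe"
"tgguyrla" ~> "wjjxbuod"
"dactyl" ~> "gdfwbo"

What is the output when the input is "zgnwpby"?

Rule — shift every letter 3 places forward in the alphabet (wrapping around).
Doing the same to "zgnwpby": "cjqzseb".

cjqzseb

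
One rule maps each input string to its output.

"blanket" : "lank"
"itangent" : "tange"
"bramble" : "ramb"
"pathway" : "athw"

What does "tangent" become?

Rule — delete the first character, then delete the last 2 characters.
On "tangent": the first step gives "angent", and the second then gives "ange".
(Check on "bramble": → "ramble" → "ramb" ✓)

ange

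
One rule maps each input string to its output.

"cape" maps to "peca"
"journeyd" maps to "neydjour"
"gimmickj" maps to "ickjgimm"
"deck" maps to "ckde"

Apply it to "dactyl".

In each case the input is transformed by: swap the front and back halves of the string.
On "dactyl" that produces "tyldac".

tyldac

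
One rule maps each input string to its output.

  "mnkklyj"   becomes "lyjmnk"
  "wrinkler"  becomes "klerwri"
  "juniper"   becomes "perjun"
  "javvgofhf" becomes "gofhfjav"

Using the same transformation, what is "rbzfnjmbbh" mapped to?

In each case the input is transformed by: move the first 3 characters to the end (rotate left by 3), then delete the first character.
On "rbzfnjmbbh": the first step gives "fnjmbbhrbz", and the second then gives "njmbbhrbz".

njmbbhrbz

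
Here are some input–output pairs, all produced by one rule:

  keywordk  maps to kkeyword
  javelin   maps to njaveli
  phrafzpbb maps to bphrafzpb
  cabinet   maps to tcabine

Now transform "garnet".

tgarne

In each case the input is transformed by: move the last character to the front.
"garnet" → "tgarne".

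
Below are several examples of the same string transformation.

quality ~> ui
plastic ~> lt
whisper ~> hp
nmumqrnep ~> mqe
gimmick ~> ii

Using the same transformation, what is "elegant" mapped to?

Rule — keep one character in every 3, starting at position 2 (positions 2nd, 5th, 8th, ...).
For "elegant" the result is "la".

la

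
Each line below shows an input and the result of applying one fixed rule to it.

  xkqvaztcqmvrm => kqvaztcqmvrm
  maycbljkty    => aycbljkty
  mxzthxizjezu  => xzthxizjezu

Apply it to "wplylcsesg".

Rule — delete the first character.
Applying that to "wplylcsesg" gives "plylcsesg".

plylcsesg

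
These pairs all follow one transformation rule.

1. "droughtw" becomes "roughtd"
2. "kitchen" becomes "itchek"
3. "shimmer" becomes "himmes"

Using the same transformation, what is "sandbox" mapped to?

andbos

Each output is the input with this applied: delete the last character, then move the first character to the end.
For "sandbox", step one produces "sandbo"; step two turns that into "andbos".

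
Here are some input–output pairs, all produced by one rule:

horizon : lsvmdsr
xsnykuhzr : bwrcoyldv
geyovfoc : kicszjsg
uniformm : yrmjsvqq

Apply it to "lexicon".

pibmgsr

The transformation: shift every letter 4 places forward in the alphabet (wrapping around).
On "lexicon" that produces "pibmgsr".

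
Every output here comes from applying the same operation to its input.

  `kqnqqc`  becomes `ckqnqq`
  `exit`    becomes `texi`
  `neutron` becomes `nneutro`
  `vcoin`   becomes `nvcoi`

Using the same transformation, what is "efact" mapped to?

tefac

In each case the input is transformed by: move the last character to the front.
On "efact" that produces "tefac".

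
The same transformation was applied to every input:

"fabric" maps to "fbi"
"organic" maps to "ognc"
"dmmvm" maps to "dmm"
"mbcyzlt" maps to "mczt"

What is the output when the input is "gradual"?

gaul

The pattern: keep every other character starting from the first (positions 1st, 3rd, 5th, ...).
So "gradual" becomes "gaul".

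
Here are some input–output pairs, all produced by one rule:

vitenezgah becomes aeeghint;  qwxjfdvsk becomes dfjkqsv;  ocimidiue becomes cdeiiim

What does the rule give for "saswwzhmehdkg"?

adeghhkmssw

The rule is to sort the characters into alphabetical order, then delete the last 2 characters.
"saswwzhmehdkg" → "adeghhkmsswwz" → "adeghhkmssw".
(Check on "vitenezgah": → "aeeghintvz" → "aeeghint" ✓)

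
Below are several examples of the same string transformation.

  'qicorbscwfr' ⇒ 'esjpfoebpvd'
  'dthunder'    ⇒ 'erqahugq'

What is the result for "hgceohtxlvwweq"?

drjjiykgubrptu

Rule — shift every letter 13 places forward in the alphabet (wrapping around) — i.e. ROT13, then reverse the string.
Working it through for "hgceohtxlvwweq": intermediate "utprbugkyijjrd", final "drjjiykgubrptu".
(Check on "dthunder": → "qguhaqre" → "erqahugq" ✓)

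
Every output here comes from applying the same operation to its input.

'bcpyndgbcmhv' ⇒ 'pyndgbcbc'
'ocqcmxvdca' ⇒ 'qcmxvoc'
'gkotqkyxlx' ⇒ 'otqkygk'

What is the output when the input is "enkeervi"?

keeen

In each case the input is transformed by: delete the last 3 characters, then move the first 2 characters to the end (rotate left by 2).
Doing the same to "enkeervi": "keeen".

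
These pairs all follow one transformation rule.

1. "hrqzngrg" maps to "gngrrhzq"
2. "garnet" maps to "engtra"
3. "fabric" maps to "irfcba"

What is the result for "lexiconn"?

Rule — swap the front and back halves of the string, then swap each adjacent pair of characters (1↔2, 3↔4, ...).
Doing the same to "lexiconn": "ocnnelix".

ocnnelix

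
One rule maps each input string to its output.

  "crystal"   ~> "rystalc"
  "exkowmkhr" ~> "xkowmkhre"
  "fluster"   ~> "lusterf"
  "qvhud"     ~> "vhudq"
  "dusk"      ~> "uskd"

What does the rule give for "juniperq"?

Looking at the pairs, the operation is to move the first character to the end.
Doing the same to "juniperq": "uniperqj".

uniperqj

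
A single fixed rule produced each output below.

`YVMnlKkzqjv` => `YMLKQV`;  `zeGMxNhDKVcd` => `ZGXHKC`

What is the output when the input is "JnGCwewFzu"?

The transformation: keep every other character starting from the first (positions 1st, 3rd, 5th, ...), then convert every letter to uppercase.
Working it through for "JnGCwewFzu": intermediate "JGwwz", final "JGWWZ".

JGWWZ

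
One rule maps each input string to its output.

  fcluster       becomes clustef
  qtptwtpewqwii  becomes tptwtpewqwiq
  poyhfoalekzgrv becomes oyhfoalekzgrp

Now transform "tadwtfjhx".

In each case the input is transformed by: delete the last character, then move the first character to the end.
"tadwtfjhx" → "tadwtfjh" → "adwtfjht".
(Check on "fcluster": → "fcluste" → "clustef" ✓)

adwtfjht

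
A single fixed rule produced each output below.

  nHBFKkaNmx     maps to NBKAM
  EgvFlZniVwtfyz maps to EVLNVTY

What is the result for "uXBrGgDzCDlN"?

UBGDCL

The pattern: keep every other character starting from the first (positions 1st, 3rd, 5th, ...), then convert every letter to uppercase.
Working it through for "uXBrGgDzCDlN": intermediate "uBGDCl", final "UBGDCL".
(Check on "EgvFlZniVwtfyz": → "EvlnVty" → "EVLNVTY" ✓)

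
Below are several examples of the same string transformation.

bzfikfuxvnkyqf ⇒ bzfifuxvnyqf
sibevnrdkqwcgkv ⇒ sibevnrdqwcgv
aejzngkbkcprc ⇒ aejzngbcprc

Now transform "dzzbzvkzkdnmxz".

dzzbzvzdnmxz

Each output is the input with this applied: remove every "k".
For "dzzbzvkzkdnmxz" the result is "dzzbzvzdnmxz".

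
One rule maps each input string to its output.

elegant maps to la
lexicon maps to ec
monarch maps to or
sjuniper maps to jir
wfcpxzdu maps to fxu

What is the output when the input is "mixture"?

iu

The rule is to keep one character in every 3, starting at position 2 (positions 2nd, 5th, 8th, ...).
"mixture" → "iu".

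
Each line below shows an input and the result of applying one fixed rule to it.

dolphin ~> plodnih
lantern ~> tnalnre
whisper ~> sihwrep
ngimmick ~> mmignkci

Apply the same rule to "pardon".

rapnod

The transformation: reverse the string, then move the first 3 characters to the end (rotate left by 3).
For "pardon", step one produces "nodrap"; step two turns that into "rapnod".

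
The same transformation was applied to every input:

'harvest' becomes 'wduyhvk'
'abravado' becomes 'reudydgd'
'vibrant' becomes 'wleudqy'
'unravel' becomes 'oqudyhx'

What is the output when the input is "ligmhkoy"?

bljpknro

Looking at the pairs, the operation is to shift every letter 3 places forward in the alphabet (wrapping around), then swap the first and last characters.
Working it through for "ligmhkoy": intermediate "oljpknrb", final "bljpknro".
(Check on "abravado": → "deudydgr" → "reudydgd" ✓)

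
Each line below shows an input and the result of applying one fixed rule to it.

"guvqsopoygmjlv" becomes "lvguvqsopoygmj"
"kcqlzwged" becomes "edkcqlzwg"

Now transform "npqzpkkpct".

ctnpqzpkkp

Each output is the input with this applied: move the last 2 characters to the front (rotate right by 2).
On "npqzpkkpct" that produces "ctnpqzpkkp".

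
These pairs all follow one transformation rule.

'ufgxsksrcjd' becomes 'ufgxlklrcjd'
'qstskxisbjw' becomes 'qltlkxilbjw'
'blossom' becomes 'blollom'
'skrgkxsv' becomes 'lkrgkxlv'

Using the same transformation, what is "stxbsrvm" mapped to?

ltxblrvm

What's happening: replace every "s" with "l".
On "stxbsrvm" that produces "ltxblrvm".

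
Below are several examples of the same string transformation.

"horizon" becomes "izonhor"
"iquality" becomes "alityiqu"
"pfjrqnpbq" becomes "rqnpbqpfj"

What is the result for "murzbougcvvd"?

zbougcvvdmur

The rule is to move the first 3 characters to the end (rotate left by 3).
For "murzbougcvvd" the result is "zbougcvvdmur".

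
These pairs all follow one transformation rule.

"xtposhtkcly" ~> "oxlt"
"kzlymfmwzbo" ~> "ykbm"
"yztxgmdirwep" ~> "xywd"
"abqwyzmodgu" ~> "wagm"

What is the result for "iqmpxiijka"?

piai

The pattern: keep one character in every 3, starting at position 1 (positions 1st, 4th, 7th, ...), then swap each adjacent pair of characters (1↔2, 3↔4, ...).
"iqmpxiijka" → "piai".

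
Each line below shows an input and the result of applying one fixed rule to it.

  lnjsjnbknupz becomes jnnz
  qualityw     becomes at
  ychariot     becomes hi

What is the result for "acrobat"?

ra

The rule is to keep one character in every 3, starting at position 3 (positions 3rd, 6th, 9th, ...).
So "acrobat" becomes "ra".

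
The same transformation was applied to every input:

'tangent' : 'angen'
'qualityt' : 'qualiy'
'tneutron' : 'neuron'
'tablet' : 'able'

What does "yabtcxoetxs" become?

The transformation: remove every "t".
Doing the same to "yabtcxoetxs": "yabcxoexs".

yabcxoexs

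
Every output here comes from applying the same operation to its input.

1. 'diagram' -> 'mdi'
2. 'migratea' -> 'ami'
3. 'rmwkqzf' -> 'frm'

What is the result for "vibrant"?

The transformation: move the first 2 characters to the end (rotate left by 2), then keep only the last 3 characters.
Working it through for "vibrant": intermediate "brantvi", final "tvi".
(Check on "diagram": → "agramdi" → "mdi" ✓)

tvi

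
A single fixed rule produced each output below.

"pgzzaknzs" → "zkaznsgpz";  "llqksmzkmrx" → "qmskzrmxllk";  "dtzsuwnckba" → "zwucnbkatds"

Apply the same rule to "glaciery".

Each output is the input with this applied: swap each adjacent pair of characters (1↔2, 3↔4, ...), then move the first 3 characters to the end (rotate left by 3).
"glaciery" → "lgcaeiyr" → "aeiyrlgc".

aeiyrlgc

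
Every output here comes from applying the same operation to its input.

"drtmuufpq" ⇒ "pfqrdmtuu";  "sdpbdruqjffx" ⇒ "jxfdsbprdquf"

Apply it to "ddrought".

The pattern: swap each adjacent pair of characters (1↔2, 3↔4, ...), then move the last 3 characters to the front (rotate right by 3).
On "ddrought": the first step gives "ddorguth", and the second then gives "uthddorg".

uthddorg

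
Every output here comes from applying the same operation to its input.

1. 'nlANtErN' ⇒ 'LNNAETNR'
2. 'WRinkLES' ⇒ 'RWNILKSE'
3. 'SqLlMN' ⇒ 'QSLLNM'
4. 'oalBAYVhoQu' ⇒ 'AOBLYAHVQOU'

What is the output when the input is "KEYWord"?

EKWYROD

In each case the input is transformed by: swap each adjacent pair of characters (1↔2, 3↔4, ...), then convert every letter to uppercase.
On "KEYWord": the first step gives "EKWYrod", and the second then gives "EKWYROD".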